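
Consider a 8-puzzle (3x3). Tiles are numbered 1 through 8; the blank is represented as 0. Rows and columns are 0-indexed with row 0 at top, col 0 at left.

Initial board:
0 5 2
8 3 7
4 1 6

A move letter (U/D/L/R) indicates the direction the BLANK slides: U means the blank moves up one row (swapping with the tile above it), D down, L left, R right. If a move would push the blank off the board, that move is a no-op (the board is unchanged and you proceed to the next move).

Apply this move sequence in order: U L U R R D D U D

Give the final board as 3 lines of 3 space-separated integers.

After move 1 (U):
0 5 2
8 3 7
4 1 6

After move 2 (L):
0 5 2
8 3 7
4 1 6

After move 3 (U):
0 5 2
8 3 7
4 1 6

After move 4 (R):
5 0 2
8 3 7
4 1 6

After move 5 (R):
5 2 0
8 3 7
4 1 6

After move 6 (D):
5 2 7
8 3 0
4 1 6

After move 7 (D):
5 2 7
8 3 6
4 1 0

After move 8 (U):
5 2 7
8 3 0
4 1 6

After move 9 (D):
5 2 7
8 3 6
4 1 0

Answer: 5 2 7
8 3 6
4 1 0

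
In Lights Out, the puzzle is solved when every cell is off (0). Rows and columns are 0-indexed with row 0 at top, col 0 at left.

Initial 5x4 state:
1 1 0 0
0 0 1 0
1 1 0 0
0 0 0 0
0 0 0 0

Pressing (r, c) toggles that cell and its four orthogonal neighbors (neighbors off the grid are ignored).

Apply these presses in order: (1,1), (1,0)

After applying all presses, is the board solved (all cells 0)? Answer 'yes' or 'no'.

Answer: yes

Derivation:
After press 1 at (1,1):
1 0 0 0
1 1 0 0
1 0 0 0
0 0 0 0
0 0 0 0

After press 2 at (1,0):
0 0 0 0
0 0 0 0
0 0 0 0
0 0 0 0
0 0 0 0

Lights still on: 0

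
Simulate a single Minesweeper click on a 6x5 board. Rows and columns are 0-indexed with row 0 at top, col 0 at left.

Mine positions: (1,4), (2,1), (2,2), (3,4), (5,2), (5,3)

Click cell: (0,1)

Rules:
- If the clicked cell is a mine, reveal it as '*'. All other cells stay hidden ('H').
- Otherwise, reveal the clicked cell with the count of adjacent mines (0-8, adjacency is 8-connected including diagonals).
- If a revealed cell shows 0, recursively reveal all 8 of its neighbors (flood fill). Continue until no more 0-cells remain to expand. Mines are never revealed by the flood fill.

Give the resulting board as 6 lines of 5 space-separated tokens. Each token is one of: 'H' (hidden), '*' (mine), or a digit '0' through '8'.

0 0 0 1 H
1 2 2 2 H
H H H H H
H H H H H
H H H H H
H H H H H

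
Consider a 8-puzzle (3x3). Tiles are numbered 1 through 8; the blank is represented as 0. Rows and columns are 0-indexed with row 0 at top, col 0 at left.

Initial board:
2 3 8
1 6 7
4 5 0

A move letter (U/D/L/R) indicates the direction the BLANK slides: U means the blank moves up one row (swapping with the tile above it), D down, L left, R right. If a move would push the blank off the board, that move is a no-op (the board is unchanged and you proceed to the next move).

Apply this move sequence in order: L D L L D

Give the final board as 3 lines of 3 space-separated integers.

Answer: 2 3 8
1 6 7
0 4 5

Derivation:
After move 1 (L):
2 3 8
1 6 7
4 0 5

After move 2 (D):
2 3 8
1 6 7
4 0 5

After move 3 (L):
2 3 8
1 6 7
0 4 5

After move 4 (L):
2 3 8
1 6 7
0 4 5

After move 5 (D):
2 3 8
1 6 7
0 4 5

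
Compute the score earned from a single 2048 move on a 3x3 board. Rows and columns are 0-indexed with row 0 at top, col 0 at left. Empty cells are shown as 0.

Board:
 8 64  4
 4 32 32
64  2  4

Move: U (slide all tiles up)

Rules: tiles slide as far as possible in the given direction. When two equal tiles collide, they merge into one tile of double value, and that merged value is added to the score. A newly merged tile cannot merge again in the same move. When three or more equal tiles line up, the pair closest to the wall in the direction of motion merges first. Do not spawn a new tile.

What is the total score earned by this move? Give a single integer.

Answer: 0

Derivation:
Slide up:
col 0: [8, 4, 64] -> [8, 4, 64]  score +0 (running 0)
col 1: [64, 32, 2] -> [64, 32, 2]  score +0 (running 0)
col 2: [4, 32, 4] -> [4, 32, 4]  score +0 (running 0)
Board after move:
 8 64  4
 4 32 32
64  2  4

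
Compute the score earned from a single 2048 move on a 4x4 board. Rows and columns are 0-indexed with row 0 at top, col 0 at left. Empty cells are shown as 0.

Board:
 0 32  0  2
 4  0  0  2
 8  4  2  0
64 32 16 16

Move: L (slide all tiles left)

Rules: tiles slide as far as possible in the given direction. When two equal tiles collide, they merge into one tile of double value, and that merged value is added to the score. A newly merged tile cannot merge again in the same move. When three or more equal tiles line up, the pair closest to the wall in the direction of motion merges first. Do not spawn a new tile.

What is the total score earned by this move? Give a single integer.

Answer: 32

Derivation:
Slide left:
row 0: [0, 32, 0, 2] -> [32, 2, 0, 0]  score +0 (running 0)
row 1: [4, 0, 0, 2] -> [4, 2, 0, 0]  score +0 (running 0)
row 2: [8, 4, 2, 0] -> [8, 4, 2, 0]  score +0 (running 0)
row 3: [64, 32, 16, 16] -> [64, 32, 32, 0]  score +32 (running 32)
Board after move:
32  2  0  0
 4  2  0  0
 8  4  2  0
64 32 32  0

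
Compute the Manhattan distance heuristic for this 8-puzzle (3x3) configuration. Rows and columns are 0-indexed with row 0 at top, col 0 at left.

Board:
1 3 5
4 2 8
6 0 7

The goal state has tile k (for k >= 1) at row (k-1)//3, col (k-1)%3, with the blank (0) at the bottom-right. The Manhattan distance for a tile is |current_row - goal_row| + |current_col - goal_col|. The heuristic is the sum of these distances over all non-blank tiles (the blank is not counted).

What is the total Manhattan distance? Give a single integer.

Tile 1: at (0,0), goal (0,0), distance |0-0|+|0-0| = 0
Tile 3: at (0,1), goal (0,2), distance |0-0|+|1-2| = 1
Tile 5: at (0,2), goal (1,1), distance |0-1|+|2-1| = 2
Tile 4: at (1,0), goal (1,0), distance |1-1|+|0-0| = 0
Tile 2: at (1,1), goal (0,1), distance |1-0|+|1-1| = 1
Tile 8: at (1,2), goal (2,1), distance |1-2|+|2-1| = 2
Tile 6: at (2,0), goal (1,2), distance |2-1|+|0-2| = 3
Tile 7: at (2,2), goal (2,0), distance |2-2|+|2-0| = 2
Sum: 0 + 1 + 2 + 0 + 1 + 2 + 3 + 2 = 11

Answer: 11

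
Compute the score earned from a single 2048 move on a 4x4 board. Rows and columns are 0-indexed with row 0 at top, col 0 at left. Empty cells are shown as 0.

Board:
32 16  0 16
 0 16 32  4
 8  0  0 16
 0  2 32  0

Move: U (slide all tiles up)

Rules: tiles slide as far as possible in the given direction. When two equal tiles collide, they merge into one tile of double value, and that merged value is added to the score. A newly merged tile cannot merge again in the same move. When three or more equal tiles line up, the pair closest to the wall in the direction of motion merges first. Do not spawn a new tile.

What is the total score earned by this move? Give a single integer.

Answer: 96

Derivation:
Slide up:
col 0: [32, 0, 8, 0] -> [32, 8, 0, 0]  score +0 (running 0)
col 1: [16, 16, 0, 2] -> [32, 2, 0, 0]  score +32 (running 32)
col 2: [0, 32, 0, 32] -> [64, 0, 0, 0]  score +64 (running 96)
col 3: [16, 4, 16, 0] -> [16, 4, 16, 0]  score +0 (running 96)
Board after move:
32 32 64 16
 8  2  0  4
 0  0  0 16
 0  0  0  0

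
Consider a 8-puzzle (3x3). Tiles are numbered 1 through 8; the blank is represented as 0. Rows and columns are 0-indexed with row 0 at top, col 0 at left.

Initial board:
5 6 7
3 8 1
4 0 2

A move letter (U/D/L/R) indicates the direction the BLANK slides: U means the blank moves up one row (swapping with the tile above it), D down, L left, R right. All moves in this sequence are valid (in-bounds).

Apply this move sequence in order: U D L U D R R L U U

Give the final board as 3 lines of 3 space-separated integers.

After move 1 (U):
5 6 7
3 0 1
4 8 2

After move 2 (D):
5 6 7
3 8 1
4 0 2

After move 3 (L):
5 6 7
3 8 1
0 4 2

After move 4 (U):
5 6 7
0 8 1
3 4 2

After move 5 (D):
5 6 7
3 8 1
0 4 2

After move 6 (R):
5 6 7
3 8 1
4 0 2

After move 7 (R):
5 6 7
3 8 1
4 2 0

After move 8 (L):
5 6 7
3 8 1
4 0 2

After move 9 (U):
5 6 7
3 0 1
4 8 2

After move 10 (U):
5 0 7
3 6 1
4 8 2

Answer: 5 0 7
3 6 1
4 8 2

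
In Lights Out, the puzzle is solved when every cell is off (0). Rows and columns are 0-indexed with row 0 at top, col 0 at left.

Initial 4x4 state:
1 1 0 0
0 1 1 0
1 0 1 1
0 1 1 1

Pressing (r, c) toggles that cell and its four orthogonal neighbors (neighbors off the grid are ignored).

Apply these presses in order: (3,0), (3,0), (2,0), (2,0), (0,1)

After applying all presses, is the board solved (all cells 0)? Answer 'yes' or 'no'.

Answer: no

Derivation:
After press 1 at (3,0):
1 1 0 0
0 1 1 0
0 0 1 1
1 0 1 1

After press 2 at (3,0):
1 1 0 0
0 1 1 0
1 0 1 1
0 1 1 1

After press 3 at (2,0):
1 1 0 0
1 1 1 0
0 1 1 1
1 1 1 1

After press 4 at (2,0):
1 1 0 0
0 1 1 0
1 0 1 1
0 1 1 1

After press 5 at (0,1):
0 0 1 0
0 0 1 0
1 0 1 1
0 1 1 1

Lights still on: 8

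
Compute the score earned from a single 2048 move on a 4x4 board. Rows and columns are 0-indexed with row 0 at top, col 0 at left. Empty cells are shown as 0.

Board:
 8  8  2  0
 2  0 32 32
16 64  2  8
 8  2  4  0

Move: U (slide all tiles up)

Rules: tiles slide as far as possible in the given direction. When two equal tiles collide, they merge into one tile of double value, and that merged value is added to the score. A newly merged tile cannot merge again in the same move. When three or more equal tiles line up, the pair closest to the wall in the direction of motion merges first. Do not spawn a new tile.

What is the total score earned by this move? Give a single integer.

Slide up:
col 0: [8, 2, 16, 8] -> [8, 2, 16, 8]  score +0 (running 0)
col 1: [8, 0, 64, 2] -> [8, 64, 2, 0]  score +0 (running 0)
col 2: [2, 32, 2, 4] -> [2, 32, 2, 4]  score +0 (running 0)
col 3: [0, 32, 8, 0] -> [32, 8, 0, 0]  score +0 (running 0)
Board after move:
 8  8  2 32
 2 64 32  8
16  2  2  0
 8  0  4  0

Answer: 0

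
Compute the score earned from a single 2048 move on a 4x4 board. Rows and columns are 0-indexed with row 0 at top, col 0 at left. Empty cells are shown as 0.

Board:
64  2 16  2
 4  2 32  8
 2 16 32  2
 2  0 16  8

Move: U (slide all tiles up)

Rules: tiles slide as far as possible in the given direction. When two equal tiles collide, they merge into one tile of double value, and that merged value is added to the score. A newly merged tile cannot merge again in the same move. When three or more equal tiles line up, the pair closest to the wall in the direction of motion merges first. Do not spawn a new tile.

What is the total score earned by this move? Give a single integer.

Answer: 72

Derivation:
Slide up:
col 0: [64, 4, 2, 2] -> [64, 4, 4, 0]  score +4 (running 4)
col 1: [2, 2, 16, 0] -> [4, 16, 0, 0]  score +4 (running 8)
col 2: [16, 32, 32, 16] -> [16, 64, 16, 0]  score +64 (running 72)
col 3: [2, 8, 2, 8] -> [2, 8, 2, 8]  score +0 (running 72)
Board after move:
64  4 16  2
 4 16 64  8
 4  0 16  2
 0  0  0  8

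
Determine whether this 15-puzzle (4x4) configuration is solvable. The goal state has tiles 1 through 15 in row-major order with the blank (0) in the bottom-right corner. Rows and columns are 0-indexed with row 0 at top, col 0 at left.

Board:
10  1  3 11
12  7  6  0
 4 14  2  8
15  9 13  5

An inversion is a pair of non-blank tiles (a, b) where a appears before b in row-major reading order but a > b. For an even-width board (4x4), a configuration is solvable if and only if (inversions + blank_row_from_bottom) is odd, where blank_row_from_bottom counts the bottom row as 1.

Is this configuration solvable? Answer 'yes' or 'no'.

Inversions: 43
Blank is in row 1 (0-indexed from top), which is row 3 counting from the bottom (bottom = 1).
43 + 3 = 46, which is even, so the puzzle is not solvable.

Answer: no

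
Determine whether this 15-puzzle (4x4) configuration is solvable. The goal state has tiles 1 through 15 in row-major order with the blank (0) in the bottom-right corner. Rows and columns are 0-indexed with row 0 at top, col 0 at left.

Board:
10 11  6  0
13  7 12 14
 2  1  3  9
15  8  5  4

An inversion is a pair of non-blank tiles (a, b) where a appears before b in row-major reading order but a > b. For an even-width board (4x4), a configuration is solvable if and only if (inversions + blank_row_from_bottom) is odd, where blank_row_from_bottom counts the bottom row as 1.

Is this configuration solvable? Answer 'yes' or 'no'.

Answer: yes

Derivation:
Inversions: 61
Blank is in row 0 (0-indexed from top), which is row 4 counting from the bottom (bottom = 1).
61 + 4 = 65, which is odd, so the puzzle is solvable.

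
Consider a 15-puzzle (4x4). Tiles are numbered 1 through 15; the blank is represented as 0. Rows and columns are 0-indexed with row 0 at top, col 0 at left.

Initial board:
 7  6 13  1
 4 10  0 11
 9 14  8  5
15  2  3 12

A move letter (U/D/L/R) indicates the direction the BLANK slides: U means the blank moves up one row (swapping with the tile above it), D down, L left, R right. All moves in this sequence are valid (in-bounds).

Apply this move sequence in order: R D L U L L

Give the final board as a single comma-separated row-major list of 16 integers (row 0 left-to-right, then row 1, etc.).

Answer: 7, 6, 13, 1, 0, 4, 10, 5, 9, 14, 11, 8, 15, 2, 3, 12

Derivation:
After move 1 (R):
 7  6 13  1
 4 10 11  0
 9 14  8  5
15  2  3 12

After move 2 (D):
 7  6 13  1
 4 10 11  5
 9 14  8  0
15  2  3 12

After move 3 (L):
 7  6 13  1
 4 10 11  5
 9 14  0  8
15  2  3 12

After move 4 (U):
 7  6 13  1
 4 10  0  5
 9 14 11  8
15  2  3 12

After move 5 (L):
 7  6 13  1
 4  0 10  5
 9 14 11  8
15  2  3 12

After move 6 (L):
 7  6 13  1
 0  4 10  5
 9 14 11  8
15  2  3 12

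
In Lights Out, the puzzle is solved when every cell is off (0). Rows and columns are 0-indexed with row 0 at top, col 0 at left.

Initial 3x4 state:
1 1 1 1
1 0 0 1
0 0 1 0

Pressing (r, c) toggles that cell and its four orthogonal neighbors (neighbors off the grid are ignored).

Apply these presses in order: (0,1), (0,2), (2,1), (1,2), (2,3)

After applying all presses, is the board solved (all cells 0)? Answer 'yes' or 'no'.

Answer: no

Derivation:
After press 1 at (0,1):
0 0 0 1
1 1 0 1
0 0 1 0

After press 2 at (0,2):
0 1 1 0
1 1 1 1
0 0 1 0

After press 3 at (2,1):
0 1 1 0
1 0 1 1
1 1 0 0

After press 4 at (1,2):
0 1 0 0
1 1 0 0
1 1 1 0

After press 5 at (2,3):
0 1 0 0
1 1 0 1
1 1 0 1

Lights still on: 7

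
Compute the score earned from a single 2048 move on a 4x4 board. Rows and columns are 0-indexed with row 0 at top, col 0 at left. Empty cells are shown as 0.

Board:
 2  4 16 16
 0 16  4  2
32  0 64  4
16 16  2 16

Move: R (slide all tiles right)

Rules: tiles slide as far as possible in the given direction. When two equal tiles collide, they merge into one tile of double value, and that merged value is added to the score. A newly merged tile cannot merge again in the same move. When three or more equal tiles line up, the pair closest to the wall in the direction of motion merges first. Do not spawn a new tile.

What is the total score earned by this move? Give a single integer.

Slide right:
row 0: [2, 4, 16, 16] -> [0, 2, 4, 32]  score +32 (running 32)
row 1: [0, 16, 4, 2] -> [0, 16, 4, 2]  score +0 (running 32)
row 2: [32, 0, 64, 4] -> [0, 32, 64, 4]  score +0 (running 32)
row 3: [16, 16, 2, 16] -> [0, 32, 2, 16]  score +32 (running 64)
Board after move:
 0  2  4 32
 0 16  4  2
 0 32 64  4
 0 32  2 16

Answer: 64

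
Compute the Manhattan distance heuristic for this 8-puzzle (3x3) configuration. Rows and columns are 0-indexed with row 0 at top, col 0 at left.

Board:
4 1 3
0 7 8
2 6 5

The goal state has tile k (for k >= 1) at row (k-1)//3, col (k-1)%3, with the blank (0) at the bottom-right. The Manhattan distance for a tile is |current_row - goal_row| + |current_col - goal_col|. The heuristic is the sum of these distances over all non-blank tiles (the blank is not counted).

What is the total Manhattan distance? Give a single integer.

Tile 4: (0,0)->(1,0) = 1
Tile 1: (0,1)->(0,0) = 1
Tile 3: (0,2)->(0,2) = 0
Tile 7: (1,1)->(2,0) = 2
Tile 8: (1,2)->(2,1) = 2
Tile 2: (2,0)->(0,1) = 3
Tile 6: (2,1)->(1,2) = 2
Tile 5: (2,2)->(1,1) = 2
Sum: 1 + 1 + 0 + 2 + 2 + 3 + 2 + 2 = 13

Answer: 13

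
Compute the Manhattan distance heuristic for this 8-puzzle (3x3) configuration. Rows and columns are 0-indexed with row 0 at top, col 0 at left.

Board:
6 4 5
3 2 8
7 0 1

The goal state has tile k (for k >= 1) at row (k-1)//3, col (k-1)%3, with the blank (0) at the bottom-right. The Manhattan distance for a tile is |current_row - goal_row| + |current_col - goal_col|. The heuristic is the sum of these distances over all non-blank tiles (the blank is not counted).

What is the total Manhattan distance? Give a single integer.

Tile 6: at (0,0), goal (1,2), distance |0-1|+|0-2| = 3
Tile 4: at (0,1), goal (1,0), distance |0-1|+|1-0| = 2
Tile 5: at (0,2), goal (1,1), distance |0-1|+|2-1| = 2
Tile 3: at (1,0), goal (0,2), distance |1-0|+|0-2| = 3
Tile 2: at (1,1), goal (0,1), distance |1-0|+|1-1| = 1
Tile 8: at (1,2), goal (2,1), distance |1-2|+|2-1| = 2
Tile 7: at (2,0), goal (2,0), distance |2-2|+|0-0| = 0
Tile 1: at (2,2), goal (0,0), distance |2-0|+|2-0| = 4
Sum: 3 + 2 + 2 + 3 + 1 + 2 + 0 + 4 = 17

Answer: 17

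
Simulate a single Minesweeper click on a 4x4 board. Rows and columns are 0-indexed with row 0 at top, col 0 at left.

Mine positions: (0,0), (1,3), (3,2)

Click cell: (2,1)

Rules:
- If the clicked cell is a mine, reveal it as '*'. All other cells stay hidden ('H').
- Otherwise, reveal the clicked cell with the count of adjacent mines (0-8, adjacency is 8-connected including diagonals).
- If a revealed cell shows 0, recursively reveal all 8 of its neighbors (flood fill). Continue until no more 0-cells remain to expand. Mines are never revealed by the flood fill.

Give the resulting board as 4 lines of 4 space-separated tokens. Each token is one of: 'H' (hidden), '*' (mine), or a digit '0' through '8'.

H H H H
H H H H
H 1 H H
H H H H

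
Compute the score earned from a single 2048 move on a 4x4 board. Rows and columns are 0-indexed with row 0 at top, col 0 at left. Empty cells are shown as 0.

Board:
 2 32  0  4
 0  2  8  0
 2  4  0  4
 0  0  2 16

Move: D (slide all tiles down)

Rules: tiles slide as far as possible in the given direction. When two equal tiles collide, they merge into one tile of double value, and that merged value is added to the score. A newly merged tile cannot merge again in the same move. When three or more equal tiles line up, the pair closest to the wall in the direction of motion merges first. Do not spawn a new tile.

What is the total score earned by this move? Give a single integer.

Slide down:
col 0: [2, 0, 2, 0] -> [0, 0, 0, 4]  score +4 (running 4)
col 1: [32, 2, 4, 0] -> [0, 32, 2, 4]  score +0 (running 4)
col 2: [0, 8, 0, 2] -> [0, 0, 8, 2]  score +0 (running 4)
col 3: [4, 0, 4, 16] -> [0, 0, 8, 16]  score +8 (running 12)
Board after move:
 0  0  0  0
 0 32  0  0
 0  2  8  8
 4  4  2 16

Answer: 12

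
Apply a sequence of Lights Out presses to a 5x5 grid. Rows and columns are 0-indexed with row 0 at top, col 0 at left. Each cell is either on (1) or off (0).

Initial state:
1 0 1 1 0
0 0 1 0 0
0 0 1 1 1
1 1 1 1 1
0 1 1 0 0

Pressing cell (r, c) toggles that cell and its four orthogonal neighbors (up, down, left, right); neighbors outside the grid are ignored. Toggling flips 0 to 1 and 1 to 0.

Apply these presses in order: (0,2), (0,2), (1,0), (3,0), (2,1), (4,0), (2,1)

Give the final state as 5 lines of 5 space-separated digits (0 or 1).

Answer: 0 0 1 1 0
1 1 1 0 0
0 0 1 1 1
1 0 1 1 1
0 0 1 0 0

Derivation:
After press 1 at (0,2):
1 1 0 0 0
0 0 0 0 0
0 0 1 1 1
1 1 1 1 1
0 1 1 0 0

After press 2 at (0,2):
1 0 1 1 0
0 0 1 0 0
0 0 1 1 1
1 1 1 1 1
0 1 1 0 0

After press 3 at (1,0):
0 0 1 1 0
1 1 1 0 0
1 0 1 1 1
1 1 1 1 1
0 1 1 0 0

After press 4 at (3,0):
0 0 1 1 0
1 1 1 0 0
0 0 1 1 1
0 0 1 1 1
1 1 1 0 0

After press 5 at (2,1):
0 0 1 1 0
1 0 1 0 0
1 1 0 1 1
0 1 1 1 1
1 1 1 0 0

After press 6 at (4,0):
0 0 1 1 0
1 0 1 0 0
1 1 0 1 1
1 1 1 1 1
0 0 1 0 0

After press 7 at (2,1):
0 0 1 1 0
1 1 1 0 0
0 0 1 1 1
1 0 1 1 1
0 0 1 0 0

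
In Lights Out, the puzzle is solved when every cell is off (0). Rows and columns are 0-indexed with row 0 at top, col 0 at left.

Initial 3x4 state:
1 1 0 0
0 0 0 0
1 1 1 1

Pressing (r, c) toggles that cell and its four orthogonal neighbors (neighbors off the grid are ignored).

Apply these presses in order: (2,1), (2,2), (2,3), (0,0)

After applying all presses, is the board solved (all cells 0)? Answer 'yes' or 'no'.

After press 1 at (2,1):
1 1 0 0
0 1 0 0
0 0 0 1

After press 2 at (2,2):
1 1 0 0
0 1 1 0
0 1 1 0

After press 3 at (2,3):
1 1 0 0
0 1 1 1
0 1 0 1

After press 4 at (0,0):
0 0 0 0
1 1 1 1
0 1 0 1

Lights still on: 6

Answer: no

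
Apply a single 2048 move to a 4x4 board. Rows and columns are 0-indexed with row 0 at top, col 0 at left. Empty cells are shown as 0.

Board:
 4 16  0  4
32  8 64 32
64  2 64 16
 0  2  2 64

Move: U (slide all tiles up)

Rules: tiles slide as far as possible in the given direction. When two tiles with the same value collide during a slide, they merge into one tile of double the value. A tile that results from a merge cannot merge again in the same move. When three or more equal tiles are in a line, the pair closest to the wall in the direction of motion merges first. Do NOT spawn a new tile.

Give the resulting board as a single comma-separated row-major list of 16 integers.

Answer: 4, 16, 128, 4, 32, 8, 2, 32, 64, 4, 0, 16, 0, 0, 0, 64

Derivation:
Slide up:
col 0: [4, 32, 64, 0] -> [4, 32, 64, 0]
col 1: [16, 8, 2, 2] -> [16, 8, 4, 0]
col 2: [0, 64, 64, 2] -> [128, 2, 0, 0]
col 3: [4, 32, 16, 64] -> [4, 32, 16, 64]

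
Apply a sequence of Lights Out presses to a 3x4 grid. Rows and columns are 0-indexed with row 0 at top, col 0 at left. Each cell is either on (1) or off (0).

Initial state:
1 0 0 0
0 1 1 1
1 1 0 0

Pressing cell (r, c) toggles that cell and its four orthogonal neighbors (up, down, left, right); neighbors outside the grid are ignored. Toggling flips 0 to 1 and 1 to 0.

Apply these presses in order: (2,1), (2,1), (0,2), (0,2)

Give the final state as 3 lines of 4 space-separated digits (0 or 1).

Answer: 1 0 0 0
0 1 1 1
1 1 0 0

Derivation:
After press 1 at (2,1):
1 0 0 0
0 0 1 1
0 0 1 0

After press 2 at (2,1):
1 0 0 0
0 1 1 1
1 1 0 0

After press 3 at (0,2):
1 1 1 1
0 1 0 1
1 1 0 0

After press 4 at (0,2):
1 0 0 0
0 1 1 1
1 1 0 0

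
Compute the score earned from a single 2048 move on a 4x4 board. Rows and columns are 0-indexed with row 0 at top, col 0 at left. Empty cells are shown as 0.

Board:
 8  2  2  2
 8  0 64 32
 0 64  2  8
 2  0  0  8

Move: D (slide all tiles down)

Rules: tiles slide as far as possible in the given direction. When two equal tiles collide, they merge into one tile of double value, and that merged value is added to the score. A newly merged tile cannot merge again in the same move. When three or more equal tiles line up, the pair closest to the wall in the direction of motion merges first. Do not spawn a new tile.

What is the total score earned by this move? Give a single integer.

Answer: 32

Derivation:
Slide down:
col 0: [8, 8, 0, 2] -> [0, 0, 16, 2]  score +16 (running 16)
col 1: [2, 0, 64, 0] -> [0, 0, 2, 64]  score +0 (running 16)
col 2: [2, 64, 2, 0] -> [0, 2, 64, 2]  score +0 (running 16)
col 3: [2, 32, 8, 8] -> [0, 2, 32, 16]  score +16 (running 32)
Board after move:
 0  0  0  0
 0  0  2  2
16  2 64 32
 2 64  2 16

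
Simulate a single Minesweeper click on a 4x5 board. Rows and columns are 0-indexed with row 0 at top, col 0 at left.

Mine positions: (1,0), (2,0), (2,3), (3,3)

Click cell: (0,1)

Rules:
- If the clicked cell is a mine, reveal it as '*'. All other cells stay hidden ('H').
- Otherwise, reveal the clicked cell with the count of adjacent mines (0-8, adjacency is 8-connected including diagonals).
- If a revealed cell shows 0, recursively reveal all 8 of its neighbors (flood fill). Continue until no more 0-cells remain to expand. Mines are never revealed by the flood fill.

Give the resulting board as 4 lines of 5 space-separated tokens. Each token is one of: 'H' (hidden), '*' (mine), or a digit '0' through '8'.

H 1 H H H
H H H H H
H H H H H
H H H H H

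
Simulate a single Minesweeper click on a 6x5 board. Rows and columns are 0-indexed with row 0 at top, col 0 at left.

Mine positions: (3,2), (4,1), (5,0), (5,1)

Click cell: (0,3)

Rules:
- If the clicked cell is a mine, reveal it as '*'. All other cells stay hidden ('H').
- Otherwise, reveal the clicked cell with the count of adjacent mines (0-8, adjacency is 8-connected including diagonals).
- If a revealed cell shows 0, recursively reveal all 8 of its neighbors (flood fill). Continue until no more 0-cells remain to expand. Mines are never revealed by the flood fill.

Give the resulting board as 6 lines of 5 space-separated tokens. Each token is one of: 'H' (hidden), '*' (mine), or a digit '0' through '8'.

0 0 0 0 0
0 0 0 0 0
0 1 1 1 0
1 2 H 1 0
H H 3 1 0
H H 2 0 0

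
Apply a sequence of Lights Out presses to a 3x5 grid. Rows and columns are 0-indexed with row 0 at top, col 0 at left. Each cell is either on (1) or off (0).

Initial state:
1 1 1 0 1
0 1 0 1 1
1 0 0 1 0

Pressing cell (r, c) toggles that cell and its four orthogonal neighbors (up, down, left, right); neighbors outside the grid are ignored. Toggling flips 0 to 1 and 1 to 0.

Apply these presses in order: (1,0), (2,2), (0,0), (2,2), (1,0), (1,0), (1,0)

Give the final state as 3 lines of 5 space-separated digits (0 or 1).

Answer: 0 0 1 0 1
1 1 0 1 1
1 0 0 1 0

Derivation:
After press 1 at (1,0):
0 1 1 0 1
1 0 0 1 1
0 0 0 1 0

After press 2 at (2,2):
0 1 1 0 1
1 0 1 1 1
0 1 1 0 0

After press 3 at (0,0):
1 0 1 0 1
0 0 1 1 1
0 1 1 0 0

After press 4 at (2,2):
1 0 1 0 1
0 0 0 1 1
0 0 0 1 0

After press 5 at (1,0):
0 0 1 0 1
1 1 0 1 1
1 0 0 1 0

After press 6 at (1,0):
1 0 1 0 1
0 0 0 1 1
0 0 0 1 0

After press 7 at (1,0):
0 0 1 0 1
1 1 0 1 1
1 0 0 1 0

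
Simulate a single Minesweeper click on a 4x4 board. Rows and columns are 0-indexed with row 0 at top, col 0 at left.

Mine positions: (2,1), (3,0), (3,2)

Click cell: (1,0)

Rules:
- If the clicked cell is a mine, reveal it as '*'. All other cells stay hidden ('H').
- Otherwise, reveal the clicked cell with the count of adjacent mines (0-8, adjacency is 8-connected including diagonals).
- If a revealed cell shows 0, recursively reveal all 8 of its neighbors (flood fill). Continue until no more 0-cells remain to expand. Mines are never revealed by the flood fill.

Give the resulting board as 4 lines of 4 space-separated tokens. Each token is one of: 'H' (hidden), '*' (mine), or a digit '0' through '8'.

H H H H
1 H H H
H H H H
H H H H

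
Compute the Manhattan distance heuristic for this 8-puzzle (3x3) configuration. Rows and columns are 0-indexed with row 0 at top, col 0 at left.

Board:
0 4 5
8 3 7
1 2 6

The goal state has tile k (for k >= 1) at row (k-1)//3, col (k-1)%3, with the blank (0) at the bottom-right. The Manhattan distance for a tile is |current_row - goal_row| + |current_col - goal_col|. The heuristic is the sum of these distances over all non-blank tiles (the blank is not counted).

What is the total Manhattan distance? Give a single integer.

Answer: 16

Derivation:
Tile 4: (0,1)->(1,0) = 2
Tile 5: (0,2)->(1,1) = 2
Tile 8: (1,0)->(2,1) = 2
Tile 3: (1,1)->(0,2) = 2
Tile 7: (1,2)->(2,0) = 3
Tile 1: (2,0)->(0,0) = 2
Tile 2: (2,1)->(0,1) = 2
Tile 6: (2,2)->(1,2) = 1
Sum: 2 + 2 + 2 + 2 + 3 + 2 + 2 + 1 = 16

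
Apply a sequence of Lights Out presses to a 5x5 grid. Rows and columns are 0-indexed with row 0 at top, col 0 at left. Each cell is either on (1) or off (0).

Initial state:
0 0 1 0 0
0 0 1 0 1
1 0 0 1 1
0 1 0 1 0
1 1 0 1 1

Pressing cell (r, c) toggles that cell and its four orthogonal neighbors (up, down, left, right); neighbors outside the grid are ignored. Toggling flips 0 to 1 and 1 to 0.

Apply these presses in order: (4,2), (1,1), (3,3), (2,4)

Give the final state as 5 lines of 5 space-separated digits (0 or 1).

After press 1 at (4,2):
0 0 1 0 0
0 0 1 0 1
1 0 0 1 1
0 1 1 1 0
1 0 1 0 1

After press 2 at (1,1):
0 1 1 0 0
1 1 0 0 1
1 1 0 1 1
0 1 1 1 0
1 0 1 0 1

After press 3 at (3,3):
0 1 1 0 0
1 1 0 0 1
1 1 0 0 1
0 1 0 0 1
1 0 1 1 1

After press 4 at (2,4):
0 1 1 0 0
1 1 0 0 0
1 1 0 1 0
0 1 0 0 0
1 0 1 1 1

Answer: 0 1 1 0 0
1 1 0 0 0
1 1 0 1 0
0 1 0 0 0
1 0 1 1 1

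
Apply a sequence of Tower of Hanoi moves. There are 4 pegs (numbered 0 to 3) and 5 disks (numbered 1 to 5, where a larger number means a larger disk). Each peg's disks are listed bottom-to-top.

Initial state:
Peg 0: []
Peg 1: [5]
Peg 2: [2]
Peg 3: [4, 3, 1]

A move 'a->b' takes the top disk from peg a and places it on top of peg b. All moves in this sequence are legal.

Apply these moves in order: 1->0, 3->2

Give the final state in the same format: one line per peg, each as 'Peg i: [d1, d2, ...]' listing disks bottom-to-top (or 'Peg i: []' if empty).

Answer: Peg 0: [5]
Peg 1: []
Peg 2: [2, 1]
Peg 3: [4, 3]

Derivation:
After move 1 (1->0):
Peg 0: [5]
Peg 1: []
Peg 2: [2]
Peg 3: [4, 3, 1]

After move 2 (3->2):
Peg 0: [5]
Peg 1: []
Peg 2: [2, 1]
Peg 3: [4, 3]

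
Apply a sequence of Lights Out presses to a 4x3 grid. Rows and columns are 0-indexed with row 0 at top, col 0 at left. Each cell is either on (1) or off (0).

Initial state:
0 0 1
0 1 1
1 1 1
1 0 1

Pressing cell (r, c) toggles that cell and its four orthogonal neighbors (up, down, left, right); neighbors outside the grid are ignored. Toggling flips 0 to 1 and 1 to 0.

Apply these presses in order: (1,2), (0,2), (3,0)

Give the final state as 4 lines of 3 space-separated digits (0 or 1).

After press 1 at (1,2):
0 0 0
0 0 0
1 1 0
1 0 1

After press 2 at (0,2):
0 1 1
0 0 1
1 1 0
1 0 1

After press 3 at (3,0):
0 1 1
0 0 1
0 1 0
0 1 1

Answer: 0 1 1
0 0 1
0 1 0
0 1 1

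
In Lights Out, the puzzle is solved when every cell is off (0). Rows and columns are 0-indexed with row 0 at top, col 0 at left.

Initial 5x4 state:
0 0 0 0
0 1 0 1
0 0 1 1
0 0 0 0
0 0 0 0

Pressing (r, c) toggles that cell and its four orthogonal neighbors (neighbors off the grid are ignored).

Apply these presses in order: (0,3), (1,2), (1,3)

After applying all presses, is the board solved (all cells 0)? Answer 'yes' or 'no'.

Answer: yes

Derivation:
After press 1 at (0,3):
0 0 1 1
0 1 0 0
0 0 1 1
0 0 0 0
0 0 0 0

After press 2 at (1,2):
0 0 0 1
0 0 1 1
0 0 0 1
0 0 0 0
0 0 0 0

After press 3 at (1,3):
0 0 0 0
0 0 0 0
0 0 0 0
0 0 0 0
0 0 0 0

Lights still on: 0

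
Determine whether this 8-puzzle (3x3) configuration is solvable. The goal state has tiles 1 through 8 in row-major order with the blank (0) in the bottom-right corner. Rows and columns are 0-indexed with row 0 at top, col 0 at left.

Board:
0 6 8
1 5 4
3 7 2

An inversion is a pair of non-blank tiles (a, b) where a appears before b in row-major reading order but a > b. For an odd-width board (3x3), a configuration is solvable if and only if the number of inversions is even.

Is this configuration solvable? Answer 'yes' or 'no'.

Inversions (pairs i<j in row-major order where tile[i] > tile[j] > 0): 18
18 is even, so the puzzle is solvable.

Answer: yes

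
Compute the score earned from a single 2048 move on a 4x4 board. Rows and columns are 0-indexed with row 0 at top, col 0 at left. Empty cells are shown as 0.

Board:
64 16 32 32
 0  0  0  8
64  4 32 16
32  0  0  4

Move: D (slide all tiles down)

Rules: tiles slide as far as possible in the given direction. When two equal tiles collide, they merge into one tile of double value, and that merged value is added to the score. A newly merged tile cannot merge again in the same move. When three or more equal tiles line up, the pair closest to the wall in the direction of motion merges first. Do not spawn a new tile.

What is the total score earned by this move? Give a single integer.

Slide down:
col 0: [64, 0, 64, 32] -> [0, 0, 128, 32]  score +128 (running 128)
col 1: [16, 0, 4, 0] -> [0, 0, 16, 4]  score +0 (running 128)
col 2: [32, 0, 32, 0] -> [0, 0, 0, 64]  score +64 (running 192)
col 3: [32, 8, 16, 4] -> [32, 8, 16, 4]  score +0 (running 192)
Board after move:
  0   0   0  32
  0   0   0   8
128  16   0  16
 32   4  64   4

Answer: 192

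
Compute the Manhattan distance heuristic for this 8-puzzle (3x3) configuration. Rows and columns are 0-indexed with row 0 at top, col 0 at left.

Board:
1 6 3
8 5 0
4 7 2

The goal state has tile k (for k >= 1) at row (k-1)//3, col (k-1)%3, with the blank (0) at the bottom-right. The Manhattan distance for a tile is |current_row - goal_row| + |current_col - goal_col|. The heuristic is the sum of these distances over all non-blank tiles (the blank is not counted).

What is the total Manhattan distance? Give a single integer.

Answer: 9

Derivation:
Tile 1: (0,0)->(0,0) = 0
Tile 6: (0,1)->(1,2) = 2
Tile 3: (0,2)->(0,2) = 0
Tile 8: (1,0)->(2,1) = 2
Tile 5: (1,1)->(1,1) = 0
Tile 4: (2,0)->(1,0) = 1
Tile 7: (2,1)->(2,0) = 1
Tile 2: (2,2)->(0,1) = 3
Sum: 0 + 2 + 0 + 2 + 0 + 1 + 1 + 3 = 9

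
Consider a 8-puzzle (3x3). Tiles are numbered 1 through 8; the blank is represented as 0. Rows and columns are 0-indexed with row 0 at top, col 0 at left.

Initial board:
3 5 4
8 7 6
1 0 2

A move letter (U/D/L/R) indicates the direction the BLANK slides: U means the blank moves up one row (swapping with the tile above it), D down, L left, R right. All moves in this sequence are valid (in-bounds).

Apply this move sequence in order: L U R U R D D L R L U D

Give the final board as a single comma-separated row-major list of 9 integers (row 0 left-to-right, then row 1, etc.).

After move 1 (L):
3 5 4
8 7 6
0 1 2

After move 2 (U):
3 5 4
0 7 6
8 1 2

After move 3 (R):
3 5 4
7 0 6
8 1 2

After move 4 (U):
3 0 4
7 5 6
8 1 2

After move 5 (R):
3 4 0
7 5 6
8 1 2

After move 6 (D):
3 4 6
7 5 0
8 1 2

After move 7 (D):
3 4 6
7 5 2
8 1 0

After move 8 (L):
3 4 6
7 5 2
8 0 1

After move 9 (R):
3 4 6
7 5 2
8 1 0

After move 10 (L):
3 4 6
7 5 2
8 0 1

After move 11 (U):
3 4 6
7 0 2
8 5 1

After move 12 (D):
3 4 6
7 5 2
8 0 1

Answer: 3, 4, 6, 7, 5, 2, 8, 0, 1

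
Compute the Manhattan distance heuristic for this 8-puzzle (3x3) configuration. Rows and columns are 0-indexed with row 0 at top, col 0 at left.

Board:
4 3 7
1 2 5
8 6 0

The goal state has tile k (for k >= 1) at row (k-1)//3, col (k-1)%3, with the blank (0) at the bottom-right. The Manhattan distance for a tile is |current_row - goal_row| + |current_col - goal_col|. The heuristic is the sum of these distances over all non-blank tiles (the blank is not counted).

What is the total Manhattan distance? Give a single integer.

Answer: 12

Derivation:
Tile 4: at (0,0), goal (1,0), distance |0-1|+|0-0| = 1
Tile 3: at (0,1), goal (0,2), distance |0-0|+|1-2| = 1
Tile 7: at (0,2), goal (2,0), distance |0-2|+|2-0| = 4
Tile 1: at (1,0), goal (0,0), distance |1-0|+|0-0| = 1
Tile 2: at (1,1), goal (0,1), distance |1-0|+|1-1| = 1
Tile 5: at (1,2), goal (1,1), distance |1-1|+|2-1| = 1
Tile 8: at (2,0), goal (2,1), distance |2-2|+|0-1| = 1
Tile 6: at (2,1), goal (1,2), distance |2-1|+|1-2| = 2
Sum: 1 + 1 + 4 + 1 + 1 + 1 + 1 + 2 = 12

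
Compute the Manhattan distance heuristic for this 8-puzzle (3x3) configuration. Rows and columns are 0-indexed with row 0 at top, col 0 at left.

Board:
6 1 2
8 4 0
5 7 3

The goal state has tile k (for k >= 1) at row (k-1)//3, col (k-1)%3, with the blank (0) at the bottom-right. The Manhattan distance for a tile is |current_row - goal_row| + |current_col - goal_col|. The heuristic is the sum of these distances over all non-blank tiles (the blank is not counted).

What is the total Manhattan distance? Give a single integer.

Tile 6: (0,0)->(1,2) = 3
Tile 1: (0,1)->(0,0) = 1
Tile 2: (0,2)->(0,1) = 1
Tile 8: (1,0)->(2,1) = 2
Tile 4: (1,1)->(1,0) = 1
Tile 5: (2,0)->(1,1) = 2
Tile 7: (2,1)->(2,0) = 1
Tile 3: (2,2)->(0,2) = 2
Sum: 3 + 1 + 1 + 2 + 1 + 2 + 1 + 2 = 13

Answer: 13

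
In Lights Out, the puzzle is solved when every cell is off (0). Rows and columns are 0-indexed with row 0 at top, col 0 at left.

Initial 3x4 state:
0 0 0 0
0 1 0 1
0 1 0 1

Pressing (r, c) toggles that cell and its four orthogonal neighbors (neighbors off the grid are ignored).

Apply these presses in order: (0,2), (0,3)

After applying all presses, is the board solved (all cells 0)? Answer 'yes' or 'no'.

Answer: no

Derivation:
After press 1 at (0,2):
0 1 1 1
0 1 1 1
0 1 0 1

After press 2 at (0,3):
0 1 0 0
0 1 1 0
0 1 0 1

Lights still on: 5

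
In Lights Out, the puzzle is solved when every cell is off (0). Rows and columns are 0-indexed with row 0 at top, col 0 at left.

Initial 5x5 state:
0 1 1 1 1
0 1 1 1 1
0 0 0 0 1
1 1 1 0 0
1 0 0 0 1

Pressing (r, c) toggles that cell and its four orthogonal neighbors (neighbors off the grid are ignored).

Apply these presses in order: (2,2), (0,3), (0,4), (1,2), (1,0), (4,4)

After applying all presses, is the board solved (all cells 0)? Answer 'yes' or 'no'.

Answer: no

Derivation:
After press 1 at (2,2):
0 1 1 1 1
0 1 0 1 1
0 1 1 1 1
1 1 0 0 0
1 0 0 0 1

After press 2 at (0,3):
0 1 0 0 0
0 1 0 0 1
0 1 1 1 1
1 1 0 0 0
1 0 0 0 1

After press 3 at (0,4):
0 1 0 1 1
0 1 0 0 0
0 1 1 1 1
1 1 0 0 0
1 0 0 0 1

After press 4 at (1,2):
0 1 1 1 1
0 0 1 1 0
0 1 0 1 1
1 1 0 0 0
1 0 0 0 1

After press 5 at (1,0):
1 1 1 1 1
1 1 1 1 0
1 1 0 1 1
1 1 0 0 0
1 0 0 0 1

After press 6 at (4,4):
1 1 1 1 1
1 1 1 1 0
1 1 0 1 1
1 1 0 0 1
1 0 0 1 0

Lights still on: 18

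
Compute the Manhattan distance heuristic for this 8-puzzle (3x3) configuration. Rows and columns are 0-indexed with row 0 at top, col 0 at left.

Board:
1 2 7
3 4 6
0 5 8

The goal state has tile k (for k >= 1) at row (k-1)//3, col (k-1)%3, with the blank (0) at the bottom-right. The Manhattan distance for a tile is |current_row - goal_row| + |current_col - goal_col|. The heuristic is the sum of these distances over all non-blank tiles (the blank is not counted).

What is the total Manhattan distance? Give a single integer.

Tile 1: (0,0)->(0,0) = 0
Tile 2: (0,1)->(0,1) = 0
Tile 7: (0,2)->(2,0) = 4
Tile 3: (1,0)->(0,2) = 3
Tile 4: (1,1)->(1,0) = 1
Tile 6: (1,2)->(1,2) = 0
Tile 5: (2,1)->(1,1) = 1
Tile 8: (2,2)->(2,1) = 1
Sum: 0 + 0 + 4 + 3 + 1 + 0 + 1 + 1 = 10

Answer: 10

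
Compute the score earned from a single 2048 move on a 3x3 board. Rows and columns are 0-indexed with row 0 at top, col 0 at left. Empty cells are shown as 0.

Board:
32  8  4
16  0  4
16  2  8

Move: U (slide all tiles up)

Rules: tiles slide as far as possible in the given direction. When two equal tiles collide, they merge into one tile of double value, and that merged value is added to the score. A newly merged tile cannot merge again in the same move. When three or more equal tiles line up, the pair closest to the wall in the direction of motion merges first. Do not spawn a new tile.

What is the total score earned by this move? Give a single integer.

Answer: 40

Derivation:
Slide up:
col 0: [32, 16, 16] -> [32, 32, 0]  score +32 (running 32)
col 1: [8, 0, 2] -> [8, 2, 0]  score +0 (running 32)
col 2: [4, 4, 8] -> [8, 8, 0]  score +8 (running 40)
Board after move:
32  8  8
32  2  8
 0  0  0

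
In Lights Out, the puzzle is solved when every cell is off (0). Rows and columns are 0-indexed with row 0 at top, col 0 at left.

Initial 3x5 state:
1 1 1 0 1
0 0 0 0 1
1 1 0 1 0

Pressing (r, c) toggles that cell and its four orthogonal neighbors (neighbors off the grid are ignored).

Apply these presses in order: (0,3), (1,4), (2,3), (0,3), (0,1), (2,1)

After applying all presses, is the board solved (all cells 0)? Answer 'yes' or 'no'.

After press 1 at (0,3):
1 1 0 1 0
0 0 0 1 1
1 1 0 1 0

After press 2 at (1,4):
1 1 0 1 1
0 0 0 0 0
1 1 0 1 1

After press 3 at (2,3):
1 1 0 1 1
0 0 0 1 0
1 1 1 0 0

After press 4 at (0,3):
1 1 1 0 0
0 0 0 0 0
1 1 1 0 0

After press 5 at (0,1):
0 0 0 0 0
0 1 0 0 0
1 1 1 0 0

After press 6 at (2,1):
0 0 0 0 0
0 0 0 0 0
0 0 0 0 0

Lights still on: 0

Answer: yes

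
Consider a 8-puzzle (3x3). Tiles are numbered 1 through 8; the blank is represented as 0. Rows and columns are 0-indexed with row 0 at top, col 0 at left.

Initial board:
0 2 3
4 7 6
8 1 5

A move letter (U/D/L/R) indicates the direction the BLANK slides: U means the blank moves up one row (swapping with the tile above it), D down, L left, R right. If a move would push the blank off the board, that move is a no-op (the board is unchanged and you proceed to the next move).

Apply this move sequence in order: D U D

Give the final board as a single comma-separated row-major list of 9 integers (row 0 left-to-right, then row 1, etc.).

After move 1 (D):
4 2 3
0 7 6
8 1 5

After move 2 (U):
0 2 3
4 7 6
8 1 5

After move 3 (D):
4 2 3
0 7 6
8 1 5

Answer: 4, 2, 3, 0, 7, 6, 8, 1, 5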